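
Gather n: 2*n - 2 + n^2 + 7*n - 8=n^2 + 9*n - 10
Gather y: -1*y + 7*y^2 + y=7*y^2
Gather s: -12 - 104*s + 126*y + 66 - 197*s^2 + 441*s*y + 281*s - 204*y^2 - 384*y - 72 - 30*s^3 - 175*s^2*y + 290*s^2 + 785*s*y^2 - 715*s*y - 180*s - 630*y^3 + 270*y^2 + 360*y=-30*s^3 + s^2*(93 - 175*y) + s*(785*y^2 - 274*y - 3) - 630*y^3 + 66*y^2 + 102*y - 18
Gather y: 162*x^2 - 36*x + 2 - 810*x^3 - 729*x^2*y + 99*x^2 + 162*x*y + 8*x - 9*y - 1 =-810*x^3 + 261*x^2 - 28*x + y*(-729*x^2 + 162*x - 9) + 1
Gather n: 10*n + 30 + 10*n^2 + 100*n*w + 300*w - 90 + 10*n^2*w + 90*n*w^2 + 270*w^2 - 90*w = n^2*(10*w + 10) + n*(90*w^2 + 100*w + 10) + 270*w^2 + 210*w - 60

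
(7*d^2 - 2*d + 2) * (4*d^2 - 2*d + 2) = 28*d^4 - 22*d^3 + 26*d^2 - 8*d + 4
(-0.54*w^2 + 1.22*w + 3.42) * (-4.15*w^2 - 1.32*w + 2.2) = 2.241*w^4 - 4.3502*w^3 - 16.9914*w^2 - 1.8304*w + 7.524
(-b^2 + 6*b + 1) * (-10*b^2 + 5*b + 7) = 10*b^4 - 65*b^3 + 13*b^2 + 47*b + 7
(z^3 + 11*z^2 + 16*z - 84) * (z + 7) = z^4 + 18*z^3 + 93*z^2 + 28*z - 588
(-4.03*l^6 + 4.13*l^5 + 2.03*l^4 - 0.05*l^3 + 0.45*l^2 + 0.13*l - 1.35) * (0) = 0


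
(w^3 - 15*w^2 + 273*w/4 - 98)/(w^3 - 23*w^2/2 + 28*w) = (w - 7/2)/w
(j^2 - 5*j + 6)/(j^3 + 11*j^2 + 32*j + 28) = (j^2 - 5*j + 6)/(j^3 + 11*j^2 + 32*j + 28)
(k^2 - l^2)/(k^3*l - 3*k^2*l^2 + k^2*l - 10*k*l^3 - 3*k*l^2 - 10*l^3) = (-k^2 + l^2)/(l*(-k^3 + 3*k^2*l - k^2 + 10*k*l^2 + 3*k*l + 10*l^2))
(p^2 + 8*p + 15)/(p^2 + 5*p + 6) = (p + 5)/(p + 2)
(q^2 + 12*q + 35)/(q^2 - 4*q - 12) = (q^2 + 12*q + 35)/(q^2 - 4*q - 12)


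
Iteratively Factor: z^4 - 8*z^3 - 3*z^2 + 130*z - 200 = (z - 2)*(z^3 - 6*z^2 - 15*z + 100) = (z - 5)*(z - 2)*(z^2 - z - 20) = (z - 5)*(z - 2)*(z + 4)*(z - 5)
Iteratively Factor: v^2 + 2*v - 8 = (v - 2)*(v + 4)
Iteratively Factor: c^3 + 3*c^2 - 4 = (c + 2)*(c^2 + c - 2) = (c + 2)^2*(c - 1)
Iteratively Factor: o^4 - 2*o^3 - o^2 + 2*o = (o + 1)*(o^3 - 3*o^2 + 2*o) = (o - 2)*(o + 1)*(o^2 - o) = o*(o - 2)*(o + 1)*(o - 1)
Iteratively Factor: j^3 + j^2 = (j)*(j^2 + j) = j*(j + 1)*(j)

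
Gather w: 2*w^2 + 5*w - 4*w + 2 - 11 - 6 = 2*w^2 + w - 15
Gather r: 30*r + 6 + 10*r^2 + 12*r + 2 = 10*r^2 + 42*r + 8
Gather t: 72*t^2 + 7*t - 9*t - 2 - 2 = 72*t^2 - 2*t - 4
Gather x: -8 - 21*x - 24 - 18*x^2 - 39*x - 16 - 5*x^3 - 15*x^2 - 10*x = -5*x^3 - 33*x^2 - 70*x - 48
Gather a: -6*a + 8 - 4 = 4 - 6*a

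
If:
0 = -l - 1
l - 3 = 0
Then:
No Solution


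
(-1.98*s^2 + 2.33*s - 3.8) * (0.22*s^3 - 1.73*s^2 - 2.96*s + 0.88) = -0.4356*s^5 + 3.938*s^4 + 0.9939*s^3 - 2.0652*s^2 + 13.2984*s - 3.344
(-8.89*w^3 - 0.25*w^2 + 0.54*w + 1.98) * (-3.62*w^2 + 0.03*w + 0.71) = 32.1818*w^5 + 0.6383*w^4 - 8.2742*w^3 - 7.3289*w^2 + 0.4428*w + 1.4058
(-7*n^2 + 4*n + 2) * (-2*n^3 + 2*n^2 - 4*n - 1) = 14*n^5 - 22*n^4 + 32*n^3 - 5*n^2 - 12*n - 2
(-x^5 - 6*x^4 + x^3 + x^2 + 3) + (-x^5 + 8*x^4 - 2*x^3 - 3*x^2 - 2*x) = -2*x^5 + 2*x^4 - x^3 - 2*x^2 - 2*x + 3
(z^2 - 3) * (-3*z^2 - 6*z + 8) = -3*z^4 - 6*z^3 + 17*z^2 + 18*z - 24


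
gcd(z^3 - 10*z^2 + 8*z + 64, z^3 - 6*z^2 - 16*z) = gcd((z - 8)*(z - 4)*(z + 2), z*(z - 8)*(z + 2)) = z^2 - 6*z - 16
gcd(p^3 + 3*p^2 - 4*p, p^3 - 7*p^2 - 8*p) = p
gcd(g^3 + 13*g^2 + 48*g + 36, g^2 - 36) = g + 6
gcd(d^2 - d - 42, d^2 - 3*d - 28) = d - 7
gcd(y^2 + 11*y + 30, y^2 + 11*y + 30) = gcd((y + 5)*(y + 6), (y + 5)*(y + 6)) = y^2 + 11*y + 30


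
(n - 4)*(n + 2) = n^2 - 2*n - 8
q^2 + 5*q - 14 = (q - 2)*(q + 7)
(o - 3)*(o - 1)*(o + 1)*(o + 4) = o^4 + o^3 - 13*o^2 - o + 12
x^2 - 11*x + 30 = (x - 6)*(x - 5)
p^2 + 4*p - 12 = (p - 2)*(p + 6)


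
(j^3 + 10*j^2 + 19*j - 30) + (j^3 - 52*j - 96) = 2*j^3 + 10*j^2 - 33*j - 126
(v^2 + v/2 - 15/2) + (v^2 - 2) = 2*v^2 + v/2 - 19/2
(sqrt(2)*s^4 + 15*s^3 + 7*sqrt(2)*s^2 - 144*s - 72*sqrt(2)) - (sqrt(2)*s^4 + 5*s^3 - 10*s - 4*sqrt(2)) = 10*s^3 + 7*sqrt(2)*s^2 - 134*s - 68*sqrt(2)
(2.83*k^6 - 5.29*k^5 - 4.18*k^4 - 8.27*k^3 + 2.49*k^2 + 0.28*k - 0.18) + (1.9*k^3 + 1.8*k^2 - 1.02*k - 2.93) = 2.83*k^6 - 5.29*k^5 - 4.18*k^4 - 6.37*k^3 + 4.29*k^2 - 0.74*k - 3.11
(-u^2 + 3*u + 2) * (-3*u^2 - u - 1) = 3*u^4 - 8*u^3 - 8*u^2 - 5*u - 2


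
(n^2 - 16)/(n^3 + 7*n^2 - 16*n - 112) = 1/(n + 7)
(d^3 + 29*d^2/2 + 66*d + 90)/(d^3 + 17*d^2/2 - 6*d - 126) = (2*d + 5)/(2*d - 7)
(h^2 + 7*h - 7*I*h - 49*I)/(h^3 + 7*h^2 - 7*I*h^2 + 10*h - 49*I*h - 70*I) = (h + 7)/(h^2 + 7*h + 10)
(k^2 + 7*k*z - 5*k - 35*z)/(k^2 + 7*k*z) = (k - 5)/k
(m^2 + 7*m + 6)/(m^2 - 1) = (m + 6)/(m - 1)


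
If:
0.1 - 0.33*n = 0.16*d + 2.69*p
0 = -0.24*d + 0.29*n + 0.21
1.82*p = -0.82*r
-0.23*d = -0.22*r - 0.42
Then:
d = 2.37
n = 1.24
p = -0.26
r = 0.57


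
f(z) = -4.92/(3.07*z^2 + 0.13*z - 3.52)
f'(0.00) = 0.05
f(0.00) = 1.40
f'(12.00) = 0.00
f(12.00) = -0.01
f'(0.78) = 10.06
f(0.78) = 3.17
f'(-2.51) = -0.31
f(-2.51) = -0.32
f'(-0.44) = -1.42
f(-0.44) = 1.65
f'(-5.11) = -0.03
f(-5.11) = -0.06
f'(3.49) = 0.09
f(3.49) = -0.14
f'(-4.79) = -0.03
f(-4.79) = -0.07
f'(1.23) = 22.91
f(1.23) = -3.83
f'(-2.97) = -0.17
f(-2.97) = -0.21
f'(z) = -4.92*(-6.14*z - 0.13)/(3.07*z^2 + 0.13*z - 3.52)^2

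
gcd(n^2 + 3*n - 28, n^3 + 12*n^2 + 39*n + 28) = n + 7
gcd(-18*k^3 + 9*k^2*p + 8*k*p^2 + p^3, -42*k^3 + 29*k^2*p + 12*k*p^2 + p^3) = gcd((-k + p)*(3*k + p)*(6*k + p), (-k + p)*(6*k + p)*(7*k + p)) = -6*k^2 + 5*k*p + p^2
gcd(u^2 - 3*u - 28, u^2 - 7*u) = u - 7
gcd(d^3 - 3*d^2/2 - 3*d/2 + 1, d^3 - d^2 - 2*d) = d^2 - d - 2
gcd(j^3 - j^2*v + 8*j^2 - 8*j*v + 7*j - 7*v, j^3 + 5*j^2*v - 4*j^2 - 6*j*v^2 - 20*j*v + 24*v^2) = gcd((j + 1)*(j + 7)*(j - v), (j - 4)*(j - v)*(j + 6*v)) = -j + v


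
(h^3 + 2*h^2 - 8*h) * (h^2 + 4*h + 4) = h^5 + 6*h^4 + 4*h^3 - 24*h^2 - 32*h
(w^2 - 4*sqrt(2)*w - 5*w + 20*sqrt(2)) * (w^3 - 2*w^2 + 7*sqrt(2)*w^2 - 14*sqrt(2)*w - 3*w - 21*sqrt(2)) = w^5 - 7*w^4 + 3*sqrt(2)*w^4 - 49*w^3 - 21*sqrt(2)*w^3 + 21*sqrt(2)*w^2 + 407*w^2 - 392*w + 45*sqrt(2)*w - 840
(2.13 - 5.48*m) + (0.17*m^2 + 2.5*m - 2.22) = 0.17*m^2 - 2.98*m - 0.0900000000000003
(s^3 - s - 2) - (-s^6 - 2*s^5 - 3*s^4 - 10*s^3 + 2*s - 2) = s^6 + 2*s^5 + 3*s^4 + 11*s^3 - 3*s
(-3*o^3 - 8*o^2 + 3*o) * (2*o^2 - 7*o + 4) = -6*o^5 + 5*o^4 + 50*o^3 - 53*o^2 + 12*o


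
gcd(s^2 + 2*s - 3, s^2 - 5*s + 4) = s - 1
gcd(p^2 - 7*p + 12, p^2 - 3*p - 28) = 1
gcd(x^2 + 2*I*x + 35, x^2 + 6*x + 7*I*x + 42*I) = x + 7*I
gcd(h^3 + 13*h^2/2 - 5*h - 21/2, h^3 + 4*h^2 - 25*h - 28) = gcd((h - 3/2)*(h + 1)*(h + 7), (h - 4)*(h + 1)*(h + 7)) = h^2 + 8*h + 7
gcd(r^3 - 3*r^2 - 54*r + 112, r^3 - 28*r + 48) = r - 2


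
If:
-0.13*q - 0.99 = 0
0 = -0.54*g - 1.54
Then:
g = -2.85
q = -7.62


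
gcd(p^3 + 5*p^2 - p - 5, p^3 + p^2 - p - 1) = p^2 - 1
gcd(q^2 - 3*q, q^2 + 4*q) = q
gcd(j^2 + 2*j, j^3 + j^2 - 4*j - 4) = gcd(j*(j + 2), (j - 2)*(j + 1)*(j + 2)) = j + 2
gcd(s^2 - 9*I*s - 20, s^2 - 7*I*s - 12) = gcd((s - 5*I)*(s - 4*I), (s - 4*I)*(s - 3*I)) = s - 4*I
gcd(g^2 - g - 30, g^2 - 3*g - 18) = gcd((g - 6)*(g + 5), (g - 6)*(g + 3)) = g - 6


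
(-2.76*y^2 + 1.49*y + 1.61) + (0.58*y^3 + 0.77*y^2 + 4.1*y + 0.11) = 0.58*y^3 - 1.99*y^2 + 5.59*y + 1.72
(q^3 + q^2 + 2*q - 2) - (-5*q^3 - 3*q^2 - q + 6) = 6*q^3 + 4*q^2 + 3*q - 8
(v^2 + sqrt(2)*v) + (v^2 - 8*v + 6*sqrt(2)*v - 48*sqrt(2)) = 2*v^2 - 8*v + 7*sqrt(2)*v - 48*sqrt(2)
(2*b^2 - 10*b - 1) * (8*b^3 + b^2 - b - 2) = 16*b^5 - 78*b^4 - 20*b^3 + 5*b^2 + 21*b + 2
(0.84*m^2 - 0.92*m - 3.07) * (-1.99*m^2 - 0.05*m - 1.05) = -1.6716*m^4 + 1.7888*m^3 + 5.2733*m^2 + 1.1195*m + 3.2235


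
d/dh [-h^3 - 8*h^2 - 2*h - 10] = -3*h^2 - 16*h - 2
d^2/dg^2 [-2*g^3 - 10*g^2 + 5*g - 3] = -12*g - 20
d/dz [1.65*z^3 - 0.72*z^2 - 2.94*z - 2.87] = 4.95*z^2 - 1.44*z - 2.94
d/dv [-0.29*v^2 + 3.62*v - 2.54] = 3.62 - 0.58*v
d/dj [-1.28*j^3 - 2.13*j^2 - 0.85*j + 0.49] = -3.84*j^2 - 4.26*j - 0.85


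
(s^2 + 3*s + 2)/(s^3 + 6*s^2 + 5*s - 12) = (s^2 + 3*s + 2)/(s^3 + 6*s^2 + 5*s - 12)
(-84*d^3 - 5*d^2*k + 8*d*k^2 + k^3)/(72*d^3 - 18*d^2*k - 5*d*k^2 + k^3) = (-7*d - k)/(6*d - k)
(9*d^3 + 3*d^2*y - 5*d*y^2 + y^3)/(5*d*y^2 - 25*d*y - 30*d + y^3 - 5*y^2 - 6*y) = (-9*d^3 - 3*d^2*y + 5*d*y^2 - y^3)/(-5*d*y^2 + 25*d*y + 30*d - y^3 + 5*y^2 + 6*y)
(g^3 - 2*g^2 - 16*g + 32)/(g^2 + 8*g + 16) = (g^2 - 6*g + 8)/(g + 4)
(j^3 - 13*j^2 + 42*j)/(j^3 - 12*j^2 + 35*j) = (j - 6)/(j - 5)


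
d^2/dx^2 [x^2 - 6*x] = 2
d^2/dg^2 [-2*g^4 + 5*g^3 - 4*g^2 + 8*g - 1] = -24*g^2 + 30*g - 8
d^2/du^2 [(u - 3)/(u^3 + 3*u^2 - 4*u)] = 2*(3*u^5 - 9*u^4 - 59*u^3 - 45*u^2 + 108*u - 48)/(u^3*(u^6 + 9*u^5 + 15*u^4 - 45*u^3 - 60*u^2 + 144*u - 64))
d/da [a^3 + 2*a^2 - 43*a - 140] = 3*a^2 + 4*a - 43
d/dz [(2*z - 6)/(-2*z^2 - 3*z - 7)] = 4*(z^2 - 6*z - 8)/(4*z^4 + 12*z^3 + 37*z^2 + 42*z + 49)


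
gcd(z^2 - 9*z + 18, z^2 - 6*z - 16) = 1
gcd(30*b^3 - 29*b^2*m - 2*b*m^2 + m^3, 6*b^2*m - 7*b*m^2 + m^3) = 6*b^2 - 7*b*m + m^2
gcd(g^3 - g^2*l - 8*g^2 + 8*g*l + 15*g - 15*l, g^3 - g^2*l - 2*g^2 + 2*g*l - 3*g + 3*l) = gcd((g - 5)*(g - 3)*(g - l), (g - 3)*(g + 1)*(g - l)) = g^2 - g*l - 3*g + 3*l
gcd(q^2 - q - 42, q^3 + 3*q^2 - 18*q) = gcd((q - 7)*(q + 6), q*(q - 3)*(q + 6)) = q + 6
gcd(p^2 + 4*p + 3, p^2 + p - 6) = p + 3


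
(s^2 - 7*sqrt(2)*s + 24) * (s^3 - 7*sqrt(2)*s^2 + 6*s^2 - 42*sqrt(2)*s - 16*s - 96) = s^5 - 14*sqrt(2)*s^4 + 6*s^4 - 84*sqrt(2)*s^3 + 106*s^3 - 56*sqrt(2)*s^2 + 636*s^2 - 336*sqrt(2)*s - 384*s - 2304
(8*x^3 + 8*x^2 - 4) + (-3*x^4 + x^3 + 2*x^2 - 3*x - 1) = -3*x^4 + 9*x^3 + 10*x^2 - 3*x - 5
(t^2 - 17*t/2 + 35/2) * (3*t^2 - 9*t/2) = 3*t^4 - 30*t^3 + 363*t^2/4 - 315*t/4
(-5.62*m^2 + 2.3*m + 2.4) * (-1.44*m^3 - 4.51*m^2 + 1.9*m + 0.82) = 8.0928*m^5 + 22.0342*m^4 - 24.507*m^3 - 11.0624*m^2 + 6.446*m + 1.968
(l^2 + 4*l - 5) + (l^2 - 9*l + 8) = 2*l^2 - 5*l + 3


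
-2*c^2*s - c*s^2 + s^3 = s*(-2*c + s)*(c + s)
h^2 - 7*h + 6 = (h - 6)*(h - 1)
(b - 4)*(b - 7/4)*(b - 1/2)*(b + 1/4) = b^4 - 6*b^3 + 133*b^2/16 - 33*b/32 - 7/8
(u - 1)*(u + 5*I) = u^2 - u + 5*I*u - 5*I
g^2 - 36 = (g - 6)*(g + 6)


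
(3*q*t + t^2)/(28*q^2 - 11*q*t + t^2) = t*(3*q + t)/(28*q^2 - 11*q*t + t^2)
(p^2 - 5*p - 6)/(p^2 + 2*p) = (p^2 - 5*p - 6)/(p*(p + 2))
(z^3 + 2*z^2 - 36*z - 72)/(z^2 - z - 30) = (z^2 + 8*z + 12)/(z + 5)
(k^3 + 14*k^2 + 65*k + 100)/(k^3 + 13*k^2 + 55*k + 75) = (k + 4)/(k + 3)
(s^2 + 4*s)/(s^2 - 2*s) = (s + 4)/(s - 2)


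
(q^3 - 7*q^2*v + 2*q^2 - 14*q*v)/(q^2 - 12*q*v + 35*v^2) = q*(q + 2)/(q - 5*v)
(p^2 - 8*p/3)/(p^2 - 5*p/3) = (3*p - 8)/(3*p - 5)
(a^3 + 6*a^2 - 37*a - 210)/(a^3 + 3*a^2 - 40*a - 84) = (a + 5)/(a + 2)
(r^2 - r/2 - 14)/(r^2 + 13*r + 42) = (r^2 - r/2 - 14)/(r^2 + 13*r + 42)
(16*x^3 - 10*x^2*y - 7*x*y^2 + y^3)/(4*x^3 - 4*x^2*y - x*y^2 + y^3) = (8*x - y)/(2*x - y)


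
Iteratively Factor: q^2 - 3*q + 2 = (q - 2)*(q - 1)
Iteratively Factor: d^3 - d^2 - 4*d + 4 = (d - 1)*(d^2 - 4) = (d - 2)*(d - 1)*(d + 2)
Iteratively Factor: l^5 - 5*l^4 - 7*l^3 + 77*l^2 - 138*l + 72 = (l - 2)*(l^4 - 3*l^3 - 13*l^2 + 51*l - 36) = (l - 3)*(l - 2)*(l^3 - 13*l + 12) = (l - 3)*(l - 2)*(l - 1)*(l^2 + l - 12) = (l - 3)^2*(l - 2)*(l - 1)*(l + 4)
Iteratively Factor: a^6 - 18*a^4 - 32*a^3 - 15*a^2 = (a - 5)*(a^5 + 5*a^4 + 7*a^3 + 3*a^2) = a*(a - 5)*(a^4 + 5*a^3 + 7*a^2 + 3*a) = a*(a - 5)*(a + 1)*(a^3 + 4*a^2 + 3*a) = a*(a - 5)*(a + 1)*(a + 3)*(a^2 + a) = a^2*(a - 5)*(a + 1)*(a + 3)*(a + 1)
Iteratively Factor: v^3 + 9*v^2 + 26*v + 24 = (v + 3)*(v^2 + 6*v + 8) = (v + 3)*(v + 4)*(v + 2)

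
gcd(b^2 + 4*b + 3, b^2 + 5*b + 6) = b + 3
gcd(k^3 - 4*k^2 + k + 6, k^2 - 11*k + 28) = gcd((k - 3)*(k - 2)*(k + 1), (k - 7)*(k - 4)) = 1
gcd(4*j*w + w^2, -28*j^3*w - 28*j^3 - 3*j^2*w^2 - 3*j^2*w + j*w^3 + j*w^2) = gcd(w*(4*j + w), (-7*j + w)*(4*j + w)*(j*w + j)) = 4*j + w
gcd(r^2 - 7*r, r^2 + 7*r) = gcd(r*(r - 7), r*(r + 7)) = r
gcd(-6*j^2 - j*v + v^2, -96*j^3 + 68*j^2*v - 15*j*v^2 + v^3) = -3*j + v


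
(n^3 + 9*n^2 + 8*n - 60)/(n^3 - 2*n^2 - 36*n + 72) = (n + 5)/(n - 6)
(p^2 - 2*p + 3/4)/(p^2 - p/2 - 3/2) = (p - 1/2)/(p + 1)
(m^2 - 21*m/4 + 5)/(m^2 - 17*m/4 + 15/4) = (m - 4)/(m - 3)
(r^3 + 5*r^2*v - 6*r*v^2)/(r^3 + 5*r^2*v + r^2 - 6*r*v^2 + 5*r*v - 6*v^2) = r/(r + 1)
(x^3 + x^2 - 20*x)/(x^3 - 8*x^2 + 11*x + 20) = x*(x + 5)/(x^2 - 4*x - 5)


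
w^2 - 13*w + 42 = (w - 7)*(w - 6)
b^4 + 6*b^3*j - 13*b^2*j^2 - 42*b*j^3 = b*(b - 3*j)*(b + 2*j)*(b + 7*j)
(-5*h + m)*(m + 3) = -5*h*m - 15*h + m^2 + 3*m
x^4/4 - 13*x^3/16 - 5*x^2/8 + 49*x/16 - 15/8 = (x/4 + 1/2)*(x - 3)*(x - 5/4)*(x - 1)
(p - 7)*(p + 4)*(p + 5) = p^3 + 2*p^2 - 43*p - 140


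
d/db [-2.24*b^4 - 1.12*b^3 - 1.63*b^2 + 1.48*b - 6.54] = -8.96*b^3 - 3.36*b^2 - 3.26*b + 1.48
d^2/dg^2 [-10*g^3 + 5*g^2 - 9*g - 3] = 10 - 60*g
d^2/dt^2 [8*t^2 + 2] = 16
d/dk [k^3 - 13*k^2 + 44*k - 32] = 3*k^2 - 26*k + 44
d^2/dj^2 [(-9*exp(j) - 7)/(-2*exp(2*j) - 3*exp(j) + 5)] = (36*exp(4*j) + 58*exp(3*j) + 666*exp(2*j) + 478*exp(j) + 330)*exp(j)/(8*exp(6*j) + 36*exp(5*j) - 6*exp(4*j) - 153*exp(3*j) + 15*exp(2*j) + 225*exp(j) - 125)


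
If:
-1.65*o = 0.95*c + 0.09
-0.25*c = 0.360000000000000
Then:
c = -1.44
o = 0.77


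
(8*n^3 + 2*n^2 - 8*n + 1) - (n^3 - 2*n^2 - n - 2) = 7*n^3 + 4*n^2 - 7*n + 3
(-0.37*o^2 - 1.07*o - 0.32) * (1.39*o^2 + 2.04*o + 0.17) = -0.5143*o^4 - 2.2421*o^3 - 2.6905*o^2 - 0.8347*o - 0.0544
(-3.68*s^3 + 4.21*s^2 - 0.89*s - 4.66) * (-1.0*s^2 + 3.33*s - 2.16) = 3.68*s^5 - 16.4644*s^4 + 22.8581*s^3 - 7.3973*s^2 - 13.5954*s + 10.0656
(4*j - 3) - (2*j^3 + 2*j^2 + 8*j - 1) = -2*j^3 - 2*j^2 - 4*j - 2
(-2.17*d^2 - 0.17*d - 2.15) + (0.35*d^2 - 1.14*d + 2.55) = -1.82*d^2 - 1.31*d + 0.4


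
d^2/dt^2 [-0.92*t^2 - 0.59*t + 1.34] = -1.84000000000000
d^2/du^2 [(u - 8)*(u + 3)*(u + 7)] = 6*u + 4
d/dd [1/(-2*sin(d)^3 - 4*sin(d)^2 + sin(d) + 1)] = (6*sin(d)^2 + 8*sin(d) - 1)*cos(d)/(2*sin(d)^3 + 4*sin(d)^2 - sin(d) - 1)^2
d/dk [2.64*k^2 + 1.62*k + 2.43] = 5.28*k + 1.62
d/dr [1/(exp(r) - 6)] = -exp(r)/(exp(r) - 6)^2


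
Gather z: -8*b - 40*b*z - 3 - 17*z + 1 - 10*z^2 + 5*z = -8*b - 10*z^2 + z*(-40*b - 12) - 2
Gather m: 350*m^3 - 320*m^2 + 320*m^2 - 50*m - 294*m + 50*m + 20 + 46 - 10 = 350*m^3 - 294*m + 56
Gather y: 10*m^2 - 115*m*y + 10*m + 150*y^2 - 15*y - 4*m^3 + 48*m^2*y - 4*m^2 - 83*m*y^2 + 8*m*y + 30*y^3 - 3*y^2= -4*m^3 + 6*m^2 + 10*m + 30*y^3 + y^2*(147 - 83*m) + y*(48*m^2 - 107*m - 15)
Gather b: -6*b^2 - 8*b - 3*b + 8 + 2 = -6*b^2 - 11*b + 10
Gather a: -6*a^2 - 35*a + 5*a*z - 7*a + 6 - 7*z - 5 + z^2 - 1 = -6*a^2 + a*(5*z - 42) + z^2 - 7*z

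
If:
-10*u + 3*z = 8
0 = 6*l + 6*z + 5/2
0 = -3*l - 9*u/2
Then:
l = 111/44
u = -37/22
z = -97/33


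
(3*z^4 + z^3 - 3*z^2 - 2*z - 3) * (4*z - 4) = 12*z^5 - 8*z^4 - 16*z^3 + 4*z^2 - 4*z + 12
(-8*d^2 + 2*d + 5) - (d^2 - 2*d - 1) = -9*d^2 + 4*d + 6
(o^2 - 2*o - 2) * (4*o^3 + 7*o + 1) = 4*o^5 - 8*o^4 - o^3 - 13*o^2 - 16*o - 2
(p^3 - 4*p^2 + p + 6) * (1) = p^3 - 4*p^2 + p + 6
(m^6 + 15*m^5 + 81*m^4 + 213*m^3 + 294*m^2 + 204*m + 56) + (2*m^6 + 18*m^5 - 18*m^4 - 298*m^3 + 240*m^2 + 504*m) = 3*m^6 + 33*m^5 + 63*m^4 - 85*m^3 + 534*m^2 + 708*m + 56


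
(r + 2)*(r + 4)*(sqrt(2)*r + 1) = sqrt(2)*r^3 + r^2 + 6*sqrt(2)*r^2 + 6*r + 8*sqrt(2)*r + 8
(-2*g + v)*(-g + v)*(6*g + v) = 12*g^3 - 16*g^2*v + 3*g*v^2 + v^3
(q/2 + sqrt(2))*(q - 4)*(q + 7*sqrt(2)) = q^3/2 - 2*q^2 + 9*sqrt(2)*q^2/2 - 18*sqrt(2)*q + 14*q - 56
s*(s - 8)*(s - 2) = s^3 - 10*s^2 + 16*s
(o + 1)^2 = o^2 + 2*o + 1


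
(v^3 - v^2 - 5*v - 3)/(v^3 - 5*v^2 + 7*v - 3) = (v^2 + 2*v + 1)/(v^2 - 2*v + 1)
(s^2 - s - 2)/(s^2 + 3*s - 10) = (s + 1)/(s + 5)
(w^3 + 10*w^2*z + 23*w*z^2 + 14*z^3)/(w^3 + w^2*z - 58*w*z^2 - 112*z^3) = (-w - z)/(-w + 8*z)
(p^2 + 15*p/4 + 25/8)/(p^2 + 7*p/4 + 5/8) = (2*p + 5)/(2*p + 1)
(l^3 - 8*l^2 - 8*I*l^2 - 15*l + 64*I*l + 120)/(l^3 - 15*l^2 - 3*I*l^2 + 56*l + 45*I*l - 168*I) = (l - 5*I)/(l - 7)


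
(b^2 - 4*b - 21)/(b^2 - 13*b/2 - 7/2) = 2*(b + 3)/(2*b + 1)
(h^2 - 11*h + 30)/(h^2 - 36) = (h - 5)/(h + 6)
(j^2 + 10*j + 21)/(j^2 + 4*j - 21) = (j + 3)/(j - 3)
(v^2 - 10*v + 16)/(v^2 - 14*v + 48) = (v - 2)/(v - 6)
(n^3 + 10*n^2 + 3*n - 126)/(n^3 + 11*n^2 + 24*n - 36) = (n^2 + 4*n - 21)/(n^2 + 5*n - 6)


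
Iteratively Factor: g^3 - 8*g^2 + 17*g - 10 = (g - 5)*(g^2 - 3*g + 2) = (g - 5)*(g - 2)*(g - 1)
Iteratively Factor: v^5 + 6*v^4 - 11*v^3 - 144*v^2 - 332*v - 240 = (v + 2)*(v^4 + 4*v^3 - 19*v^2 - 106*v - 120) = (v - 5)*(v + 2)*(v^3 + 9*v^2 + 26*v + 24) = (v - 5)*(v + 2)*(v + 4)*(v^2 + 5*v + 6) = (v - 5)*(v + 2)*(v + 3)*(v + 4)*(v + 2)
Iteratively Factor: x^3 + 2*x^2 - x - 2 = (x + 2)*(x^2 - 1) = (x - 1)*(x + 2)*(x + 1)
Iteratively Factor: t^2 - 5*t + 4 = (t - 1)*(t - 4)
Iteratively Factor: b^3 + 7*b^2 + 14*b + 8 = (b + 1)*(b^2 + 6*b + 8) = (b + 1)*(b + 2)*(b + 4)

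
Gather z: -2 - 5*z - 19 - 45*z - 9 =-50*z - 30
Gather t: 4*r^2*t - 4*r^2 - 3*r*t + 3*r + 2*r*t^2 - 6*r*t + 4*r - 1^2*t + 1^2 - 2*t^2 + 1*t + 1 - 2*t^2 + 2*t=-4*r^2 + 7*r + t^2*(2*r - 4) + t*(4*r^2 - 9*r + 2) + 2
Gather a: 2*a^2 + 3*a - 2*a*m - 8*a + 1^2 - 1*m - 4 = 2*a^2 + a*(-2*m - 5) - m - 3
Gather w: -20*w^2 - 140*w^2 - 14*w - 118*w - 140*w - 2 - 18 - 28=-160*w^2 - 272*w - 48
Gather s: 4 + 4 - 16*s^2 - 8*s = -16*s^2 - 8*s + 8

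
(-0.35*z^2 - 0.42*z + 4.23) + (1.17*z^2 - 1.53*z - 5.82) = 0.82*z^2 - 1.95*z - 1.59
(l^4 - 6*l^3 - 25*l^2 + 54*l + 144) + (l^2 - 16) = l^4 - 6*l^3 - 24*l^2 + 54*l + 128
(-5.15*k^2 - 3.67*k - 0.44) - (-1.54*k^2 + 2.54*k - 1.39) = -3.61*k^2 - 6.21*k + 0.95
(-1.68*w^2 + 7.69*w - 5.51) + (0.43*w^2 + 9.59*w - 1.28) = -1.25*w^2 + 17.28*w - 6.79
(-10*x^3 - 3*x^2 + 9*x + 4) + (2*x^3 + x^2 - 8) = -8*x^3 - 2*x^2 + 9*x - 4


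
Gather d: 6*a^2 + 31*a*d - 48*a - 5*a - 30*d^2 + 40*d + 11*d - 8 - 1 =6*a^2 - 53*a - 30*d^2 + d*(31*a + 51) - 9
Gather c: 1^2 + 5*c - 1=5*c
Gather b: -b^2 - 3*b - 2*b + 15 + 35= -b^2 - 5*b + 50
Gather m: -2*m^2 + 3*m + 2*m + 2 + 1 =-2*m^2 + 5*m + 3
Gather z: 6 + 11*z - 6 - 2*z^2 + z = -2*z^2 + 12*z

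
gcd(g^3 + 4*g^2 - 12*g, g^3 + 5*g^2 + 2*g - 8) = 1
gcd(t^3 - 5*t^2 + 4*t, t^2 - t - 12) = t - 4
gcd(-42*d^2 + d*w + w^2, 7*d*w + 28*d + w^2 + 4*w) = 7*d + w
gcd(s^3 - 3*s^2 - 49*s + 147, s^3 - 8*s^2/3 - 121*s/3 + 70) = s - 7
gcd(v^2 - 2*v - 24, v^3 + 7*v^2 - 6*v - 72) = v + 4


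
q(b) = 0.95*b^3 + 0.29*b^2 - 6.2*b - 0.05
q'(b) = 2.85*b^2 + 0.58*b - 6.2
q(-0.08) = 0.45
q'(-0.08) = -6.23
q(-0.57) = 3.40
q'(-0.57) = -5.60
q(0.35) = -2.14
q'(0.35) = -5.65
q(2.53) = 1.50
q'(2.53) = 13.51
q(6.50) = 232.80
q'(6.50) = 117.98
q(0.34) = -2.09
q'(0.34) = -5.67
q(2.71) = 4.19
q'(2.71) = 16.30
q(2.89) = 7.38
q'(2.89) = 19.28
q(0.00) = -0.05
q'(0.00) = -6.20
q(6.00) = 178.39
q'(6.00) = 99.88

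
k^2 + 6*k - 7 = (k - 1)*(k + 7)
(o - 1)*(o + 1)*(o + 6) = o^3 + 6*o^2 - o - 6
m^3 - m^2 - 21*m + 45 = (m - 3)^2*(m + 5)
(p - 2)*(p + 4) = p^2 + 2*p - 8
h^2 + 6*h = h*(h + 6)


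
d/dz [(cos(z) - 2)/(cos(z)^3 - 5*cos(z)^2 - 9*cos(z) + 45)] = (43*cos(z) - 11*cos(2*z) + cos(3*z) - 65)*sin(z)/(2*(cos(z)^3 - 5*cos(z)^2 - 9*cos(z) + 45)^2)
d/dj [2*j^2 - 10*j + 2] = 4*j - 10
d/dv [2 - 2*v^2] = -4*v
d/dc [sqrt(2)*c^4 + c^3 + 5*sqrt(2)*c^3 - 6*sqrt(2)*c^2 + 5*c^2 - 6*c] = 4*sqrt(2)*c^3 + 3*c^2 + 15*sqrt(2)*c^2 - 12*sqrt(2)*c + 10*c - 6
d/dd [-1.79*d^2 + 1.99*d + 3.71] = 1.99 - 3.58*d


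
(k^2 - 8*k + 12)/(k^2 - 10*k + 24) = (k - 2)/(k - 4)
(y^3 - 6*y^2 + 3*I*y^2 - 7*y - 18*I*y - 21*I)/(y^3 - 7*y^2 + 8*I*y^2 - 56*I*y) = (y^2 + y*(1 + 3*I) + 3*I)/(y*(y + 8*I))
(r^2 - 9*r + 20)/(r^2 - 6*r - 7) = (-r^2 + 9*r - 20)/(-r^2 + 6*r + 7)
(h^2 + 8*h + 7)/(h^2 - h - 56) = (h + 1)/(h - 8)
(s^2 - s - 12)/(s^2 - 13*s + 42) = (s^2 - s - 12)/(s^2 - 13*s + 42)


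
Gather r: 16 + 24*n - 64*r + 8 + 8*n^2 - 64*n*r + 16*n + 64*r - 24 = 8*n^2 - 64*n*r + 40*n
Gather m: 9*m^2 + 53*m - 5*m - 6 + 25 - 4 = 9*m^2 + 48*m + 15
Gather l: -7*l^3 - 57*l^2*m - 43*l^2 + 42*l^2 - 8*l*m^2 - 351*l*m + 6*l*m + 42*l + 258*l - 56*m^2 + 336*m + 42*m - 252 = -7*l^3 + l^2*(-57*m - 1) + l*(-8*m^2 - 345*m + 300) - 56*m^2 + 378*m - 252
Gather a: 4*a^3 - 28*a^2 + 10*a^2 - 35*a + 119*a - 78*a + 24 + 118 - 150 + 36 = 4*a^3 - 18*a^2 + 6*a + 28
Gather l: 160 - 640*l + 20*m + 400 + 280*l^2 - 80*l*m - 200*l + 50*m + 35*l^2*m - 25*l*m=l^2*(35*m + 280) + l*(-105*m - 840) + 70*m + 560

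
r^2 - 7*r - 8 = (r - 8)*(r + 1)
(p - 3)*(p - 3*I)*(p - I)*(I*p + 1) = I*p^4 + 5*p^3 - 3*I*p^3 - 15*p^2 - 7*I*p^2 - 3*p + 21*I*p + 9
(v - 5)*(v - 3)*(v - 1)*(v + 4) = v^4 - 5*v^3 - 13*v^2 + 77*v - 60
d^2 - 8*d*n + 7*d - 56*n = (d + 7)*(d - 8*n)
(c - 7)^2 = c^2 - 14*c + 49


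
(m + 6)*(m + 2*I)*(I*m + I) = I*m^3 - 2*m^2 + 7*I*m^2 - 14*m + 6*I*m - 12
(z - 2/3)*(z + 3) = z^2 + 7*z/3 - 2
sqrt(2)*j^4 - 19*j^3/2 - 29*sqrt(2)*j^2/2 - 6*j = j*(j - 6*sqrt(2))*(j + sqrt(2))*(sqrt(2)*j + 1/2)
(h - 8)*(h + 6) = h^2 - 2*h - 48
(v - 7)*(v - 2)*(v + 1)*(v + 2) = v^4 - 6*v^3 - 11*v^2 + 24*v + 28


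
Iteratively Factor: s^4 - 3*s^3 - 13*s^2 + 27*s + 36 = (s - 4)*(s^3 + s^2 - 9*s - 9) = (s - 4)*(s + 1)*(s^2 - 9) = (s - 4)*(s - 3)*(s + 1)*(s + 3)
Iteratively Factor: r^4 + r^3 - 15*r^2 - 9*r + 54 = (r + 3)*(r^3 - 2*r^2 - 9*r + 18) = (r - 3)*(r + 3)*(r^2 + r - 6) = (r - 3)*(r - 2)*(r + 3)*(r + 3)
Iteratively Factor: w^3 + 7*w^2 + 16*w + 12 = (w + 3)*(w^2 + 4*w + 4) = (w + 2)*(w + 3)*(w + 2)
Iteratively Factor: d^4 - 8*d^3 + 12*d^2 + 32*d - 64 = (d - 4)*(d^3 - 4*d^2 - 4*d + 16) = (d - 4)*(d - 2)*(d^2 - 2*d - 8) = (d - 4)^2*(d - 2)*(d + 2)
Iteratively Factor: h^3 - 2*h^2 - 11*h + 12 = (h - 4)*(h^2 + 2*h - 3) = (h - 4)*(h + 3)*(h - 1)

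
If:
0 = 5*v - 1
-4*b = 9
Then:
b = -9/4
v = 1/5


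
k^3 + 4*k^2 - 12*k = k*(k - 2)*(k + 6)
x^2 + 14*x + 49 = (x + 7)^2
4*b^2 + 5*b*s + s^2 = (b + s)*(4*b + s)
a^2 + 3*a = a*(a + 3)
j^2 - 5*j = j*(j - 5)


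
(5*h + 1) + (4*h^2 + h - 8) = 4*h^2 + 6*h - 7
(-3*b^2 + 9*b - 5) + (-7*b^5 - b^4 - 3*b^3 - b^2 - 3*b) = -7*b^5 - b^4 - 3*b^3 - 4*b^2 + 6*b - 5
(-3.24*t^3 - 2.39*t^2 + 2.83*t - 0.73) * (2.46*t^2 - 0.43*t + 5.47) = -7.9704*t^5 - 4.4862*t^4 - 9.7333*t^3 - 16.086*t^2 + 15.794*t - 3.9931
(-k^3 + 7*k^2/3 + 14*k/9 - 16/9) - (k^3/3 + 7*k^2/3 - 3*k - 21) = -4*k^3/3 + 41*k/9 + 173/9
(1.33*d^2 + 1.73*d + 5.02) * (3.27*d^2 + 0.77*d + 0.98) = 4.3491*d^4 + 6.6812*d^3 + 19.0509*d^2 + 5.5608*d + 4.9196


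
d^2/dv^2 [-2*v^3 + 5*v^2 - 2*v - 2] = 10 - 12*v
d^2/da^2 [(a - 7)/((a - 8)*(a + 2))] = 2*(a^3 - 21*a^2 + 174*a - 460)/(a^6 - 18*a^5 + 60*a^4 + 360*a^3 - 960*a^2 - 4608*a - 4096)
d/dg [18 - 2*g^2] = -4*g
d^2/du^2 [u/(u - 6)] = 12/(u - 6)^3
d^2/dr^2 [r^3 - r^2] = 6*r - 2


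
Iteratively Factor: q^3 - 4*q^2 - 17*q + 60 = (q + 4)*(q^2 - 8*q + 15) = (q - 3)*(q + 4)*(q - 5)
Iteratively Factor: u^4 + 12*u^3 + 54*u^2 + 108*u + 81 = (u + 3)*(u^3 + 9*u^2 + 27*u + 27) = (u + 3)^2*(u^2 + 6*u + 9) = (u + 3)^3*(u + 3)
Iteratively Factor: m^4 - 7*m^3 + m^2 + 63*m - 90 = (m + 3)*(m^3 - 10*m^2 + 31*m - 30) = (m - 3)*(m + 3)*(m^2 - 7*m + 10) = (m - 3)*(m - 2)*(m + 3)*(m - 5)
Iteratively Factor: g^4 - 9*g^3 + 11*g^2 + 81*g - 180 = (g - 5)*(g^3 - 4*g^2 - 9*g + 36) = (g - 5)*(g - 4)*(g^2 - 9) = (g - 5)*(g - 4)*(g + 3)*(g - 3)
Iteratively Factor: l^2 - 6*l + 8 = (l - 2)*(l - 4)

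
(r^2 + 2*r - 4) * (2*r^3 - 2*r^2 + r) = 2*r^5 + 2*r^4 - 11*r^3 + 10*r^2 - 4*r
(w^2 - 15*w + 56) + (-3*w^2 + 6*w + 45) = -2*w^2 - 9*w + 101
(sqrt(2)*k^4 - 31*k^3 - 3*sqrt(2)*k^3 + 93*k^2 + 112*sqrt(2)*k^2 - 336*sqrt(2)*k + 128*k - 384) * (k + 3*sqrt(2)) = sqrt(2)*k^5 - 25*k^4 - 3*sqrt(2)*k^4 + 19*sqrt(2)*k^3 + 75*k^3 - 57*sqrt(2)*k^2 + 800*k^2 - 2400*k + 384*sqrt(2)*k - 1152*sqrt(2)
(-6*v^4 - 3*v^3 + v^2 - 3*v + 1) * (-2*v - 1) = 12*v^5 + 12*v^4 + v^3 + 5*v^2 + v - 1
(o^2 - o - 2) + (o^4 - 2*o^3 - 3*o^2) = o^4 - 2*o^3 - 2*o^2 - o - 2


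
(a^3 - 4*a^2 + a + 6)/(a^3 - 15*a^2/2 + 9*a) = 2*(a^3 - 4*a^2 + a + 6)/(a*(2*a^2 - 15*a + 18))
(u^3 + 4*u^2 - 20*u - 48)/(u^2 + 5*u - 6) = (u^2 - 2*u - 8)/(u - 1)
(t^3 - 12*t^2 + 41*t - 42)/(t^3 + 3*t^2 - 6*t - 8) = (t^2 - 10*t + 21)/(t^2 + 5*t + 4)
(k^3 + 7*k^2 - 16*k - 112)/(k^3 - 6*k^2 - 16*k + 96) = (k + 7)/(k - 6)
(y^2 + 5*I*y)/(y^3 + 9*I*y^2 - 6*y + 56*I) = y*(y + 5*I)/(y^3 + 9*I*y^2 - 6*y + 56*I)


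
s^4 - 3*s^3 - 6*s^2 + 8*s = s*(s - 4)*(s - 1)*(s + 2)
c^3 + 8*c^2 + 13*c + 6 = (c + 1)^2*(c + 6)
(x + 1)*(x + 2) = x^2 + 3*x + 2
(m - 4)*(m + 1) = m^2 - 3*m - 4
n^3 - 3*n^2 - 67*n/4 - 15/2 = (n - 6)*(n + 1/2)*(n + 5/2)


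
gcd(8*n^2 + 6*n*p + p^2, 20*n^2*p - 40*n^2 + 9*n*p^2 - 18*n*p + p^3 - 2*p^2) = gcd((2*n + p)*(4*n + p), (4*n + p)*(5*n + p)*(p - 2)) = 4*n + p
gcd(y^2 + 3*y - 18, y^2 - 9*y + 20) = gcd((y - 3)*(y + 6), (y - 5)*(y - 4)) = 1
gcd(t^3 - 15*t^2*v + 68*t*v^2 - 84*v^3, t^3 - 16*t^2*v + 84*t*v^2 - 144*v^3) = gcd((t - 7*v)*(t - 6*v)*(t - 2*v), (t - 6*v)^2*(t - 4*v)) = t - 6*v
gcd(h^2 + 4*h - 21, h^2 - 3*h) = h - 3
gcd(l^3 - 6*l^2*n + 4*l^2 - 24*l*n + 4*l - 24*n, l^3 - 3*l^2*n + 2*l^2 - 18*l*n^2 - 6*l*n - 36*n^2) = l^2 - 6*l*n + 2*l - 12*n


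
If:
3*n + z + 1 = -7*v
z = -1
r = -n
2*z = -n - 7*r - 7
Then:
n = 5/6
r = -5/6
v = -5/14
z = -1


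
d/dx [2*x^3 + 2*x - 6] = 6*x^2 + 2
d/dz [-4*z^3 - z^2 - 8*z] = -12*z^2 - 2*z - 8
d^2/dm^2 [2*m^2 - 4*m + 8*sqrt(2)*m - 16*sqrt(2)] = 4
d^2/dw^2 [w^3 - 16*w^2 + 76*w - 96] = 6*w - 32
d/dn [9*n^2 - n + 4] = 18*n - 1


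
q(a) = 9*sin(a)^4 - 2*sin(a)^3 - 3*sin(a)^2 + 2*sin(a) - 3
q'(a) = 36*sin(a)^3*cos(a) - 6*sin(a)^2*cos(a) - 6*sin(a)*cos(a) + 2*cos(a)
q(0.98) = -0.27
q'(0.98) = 7.52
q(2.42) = -1.85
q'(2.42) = -4.35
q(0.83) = -1.29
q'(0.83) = 5.92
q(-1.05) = -0.59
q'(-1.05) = -10.35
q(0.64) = -2.16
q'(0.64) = 3.16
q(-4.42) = 1.97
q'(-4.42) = -6.45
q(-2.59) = -3.91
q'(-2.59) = 1.43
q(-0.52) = -3.94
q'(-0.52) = -0.80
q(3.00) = -2.78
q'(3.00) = -1.12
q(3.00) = -2.78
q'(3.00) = -1.12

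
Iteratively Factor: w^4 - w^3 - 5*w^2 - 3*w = (w)*(w^3 - w^2 - 5*w - 3) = w*(w - 3)*(w^2 + 2*w + 1) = w*(w - 3)*(w + 1)*(w + 1)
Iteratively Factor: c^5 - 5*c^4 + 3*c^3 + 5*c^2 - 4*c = (c - 4)*(c^4 - c^3 - c^2 + c) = (c - 4)*(c - 1)*(c^3 - c) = (c - 4)*(c - 1)^2*(c^2 + c) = (c - 4)*(c - 1)^2*(c + 1)*(c)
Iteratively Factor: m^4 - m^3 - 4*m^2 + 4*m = (m - 1)*(m^3 - 4*m) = (m - 2)*(m - 1)*(m^2 + 2*m) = (m - 2)*(m - 1)*(m + 2)*(m)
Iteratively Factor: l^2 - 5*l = (l - 5)*(l)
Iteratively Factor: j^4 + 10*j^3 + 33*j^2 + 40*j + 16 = (j + 4)*(j^3 + 6*j^2 + 9*j + 4) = (j + 1)*(j + 4)*(j^2 + 5*j + 4) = (j + 1)*(j + 4)^2*(j + 1)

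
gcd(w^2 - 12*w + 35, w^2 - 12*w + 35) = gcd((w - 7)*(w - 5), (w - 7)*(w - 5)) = w^2 - 12*w + 35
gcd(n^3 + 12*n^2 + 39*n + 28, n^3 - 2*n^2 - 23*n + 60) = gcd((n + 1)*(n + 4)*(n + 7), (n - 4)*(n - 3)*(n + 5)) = 1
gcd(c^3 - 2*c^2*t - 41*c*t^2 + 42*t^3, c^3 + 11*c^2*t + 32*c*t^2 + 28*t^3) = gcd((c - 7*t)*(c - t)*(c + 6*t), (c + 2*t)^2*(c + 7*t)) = 1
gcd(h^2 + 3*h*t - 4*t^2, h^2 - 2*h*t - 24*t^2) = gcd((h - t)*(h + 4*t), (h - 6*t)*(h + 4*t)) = h + 4*t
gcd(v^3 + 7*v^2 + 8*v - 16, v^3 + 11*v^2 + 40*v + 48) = v^2 + 8*v + 16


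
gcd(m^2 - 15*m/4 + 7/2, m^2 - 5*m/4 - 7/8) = m - 7/4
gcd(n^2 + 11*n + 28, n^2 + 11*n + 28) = n^2 + 11*n + 28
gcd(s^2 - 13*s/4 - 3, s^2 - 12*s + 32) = s - 4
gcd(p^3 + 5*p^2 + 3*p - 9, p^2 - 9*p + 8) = p - 1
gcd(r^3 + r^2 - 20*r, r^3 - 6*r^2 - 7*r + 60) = r - 4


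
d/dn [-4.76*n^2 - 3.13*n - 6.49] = -9.52*n - 3.13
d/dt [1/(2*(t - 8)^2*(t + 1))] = -(t/2 + 1/2)*(3*t - 6)/((t - 8)^3*(t + 1)^3)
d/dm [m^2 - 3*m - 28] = 2*m - 3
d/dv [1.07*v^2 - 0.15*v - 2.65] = 2.14*v - 0.15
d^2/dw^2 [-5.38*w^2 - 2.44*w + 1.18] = -10.7600000000000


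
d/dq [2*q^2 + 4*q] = 4*q + 4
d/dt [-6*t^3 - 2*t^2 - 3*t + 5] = -18*t^2 - 4*t - 3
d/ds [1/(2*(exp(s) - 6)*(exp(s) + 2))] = (2 - exp(s))*exp(s)/(exp(4*s) - 8*exp(3*s) - 8*exp(2*s) + 96*exp(s) + 144)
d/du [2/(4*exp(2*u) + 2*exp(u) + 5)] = (-16*exp(u) - 4)*exp(u)/(4*exp(2*u) + 2*exp(u) + 5)^2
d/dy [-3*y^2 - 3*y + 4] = -6*y - 3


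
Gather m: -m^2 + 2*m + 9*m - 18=-m^2 + 11*m - 18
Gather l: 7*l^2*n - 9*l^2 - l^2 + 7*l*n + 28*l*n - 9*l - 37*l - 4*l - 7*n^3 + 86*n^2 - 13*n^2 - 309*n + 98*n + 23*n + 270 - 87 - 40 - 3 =l^2*(7*n - 10) + l*(35*n - 50) - 7*n^3 + 73*n^2 - 188*n + 140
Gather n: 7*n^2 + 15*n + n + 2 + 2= 7*n^2 + 16*n + 4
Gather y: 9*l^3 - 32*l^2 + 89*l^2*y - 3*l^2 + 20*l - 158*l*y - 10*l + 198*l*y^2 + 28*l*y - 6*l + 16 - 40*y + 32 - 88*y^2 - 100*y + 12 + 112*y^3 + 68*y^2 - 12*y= 9*l^3 - 35*l^2 + 4*l + 112*y^3 + y^2*(198*l - 20) + y*(89*l^2 - 130*l - 152) + 60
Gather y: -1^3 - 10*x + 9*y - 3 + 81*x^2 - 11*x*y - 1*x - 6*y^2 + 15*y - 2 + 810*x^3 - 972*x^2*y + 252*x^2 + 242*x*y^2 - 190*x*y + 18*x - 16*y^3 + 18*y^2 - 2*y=810*x^3 + 333*x^2 + 7*x - 16*y^3 + y^2*(242*x + 12) + y*(-972*x^2 - 201*x + 22) - 6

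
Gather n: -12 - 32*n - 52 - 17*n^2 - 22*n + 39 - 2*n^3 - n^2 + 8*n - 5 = -2*n^3 - 18*n^2 - 46*n - 30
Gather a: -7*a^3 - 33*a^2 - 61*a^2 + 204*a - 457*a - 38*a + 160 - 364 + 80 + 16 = -7*a^3 - 94*a^2 - 291*a - 108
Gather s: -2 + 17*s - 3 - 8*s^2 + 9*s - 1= -8*s^2 + 26*s - 6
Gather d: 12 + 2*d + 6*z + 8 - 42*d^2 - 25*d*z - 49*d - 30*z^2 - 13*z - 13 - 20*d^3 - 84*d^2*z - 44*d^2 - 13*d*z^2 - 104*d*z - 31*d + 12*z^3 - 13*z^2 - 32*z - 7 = -20*d^3 + d^2*(-84*z - 86) + d*(-13*z^2 - 129*z - 78) + 12*z^3 - 43*z^2 - 39*z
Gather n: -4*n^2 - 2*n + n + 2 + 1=-4*n^2 - n + 3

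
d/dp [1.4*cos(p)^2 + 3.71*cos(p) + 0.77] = -(2.8*cos(p) + 3.71)*sin(p)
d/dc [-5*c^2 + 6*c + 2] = 6 - 10*c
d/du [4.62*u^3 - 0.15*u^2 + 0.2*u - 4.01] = 13.86*u^2 - 0.3*u + 0.2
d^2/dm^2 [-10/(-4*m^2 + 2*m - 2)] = 10*(-4*m^2 + 2*m + (4*m - 1)^2 - 2)/(2*m^2 - m + 1)^3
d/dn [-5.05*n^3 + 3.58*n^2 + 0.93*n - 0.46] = -15.15*n^2 + 7.16*n + 0.93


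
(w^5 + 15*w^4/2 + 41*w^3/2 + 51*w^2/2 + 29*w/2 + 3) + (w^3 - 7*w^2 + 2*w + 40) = w^5 + 15*w^4/2 + 43*w^3/2 + 37*w^2/2 + 33*w/2 + 43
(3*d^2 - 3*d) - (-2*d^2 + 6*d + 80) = 5*d^2 - 9*d - 80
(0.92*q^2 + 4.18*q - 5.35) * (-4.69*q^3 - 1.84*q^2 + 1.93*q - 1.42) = -4.3148*q^5 - 21.297*q^4 + 19.1759*q^3 + 16.605*q^2 - 16.2611*q + 7.597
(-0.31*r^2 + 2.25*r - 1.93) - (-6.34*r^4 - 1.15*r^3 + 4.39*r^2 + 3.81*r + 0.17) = 6.34*r^4 + 1.15*r^3 - 4.7*r^2 - 1.56*r - 2.1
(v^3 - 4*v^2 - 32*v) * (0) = 0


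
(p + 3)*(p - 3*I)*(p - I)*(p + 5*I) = p^4 + 3*p^3 + I*p^3 + 17*p^2 + 3*I*p^2 + 51*p - 15*I*p - 45*I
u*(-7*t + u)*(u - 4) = -7*t*u^2 + 28*t*u + u^3 - 4*u^2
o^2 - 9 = (o - 3)*(o + 3)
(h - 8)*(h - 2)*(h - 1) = h^3 - 11*h^2 + 26*h - 16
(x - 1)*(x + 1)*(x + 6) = x^3 + 6*x^2 - x - 6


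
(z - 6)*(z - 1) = z^2 - 7*z + 6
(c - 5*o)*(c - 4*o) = c^2 - 9*c*o + 20*o^2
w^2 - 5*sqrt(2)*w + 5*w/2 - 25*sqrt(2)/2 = (w + 5/2)*(w - 5*sqrt(2))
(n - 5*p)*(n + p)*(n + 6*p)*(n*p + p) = n^4*p + 2*n^3*p^2 + n^3*p - 29*n^2*p^3 + 2*n^2*p^2 - 30*n*p^4 - 29*n*p^3 - 30*p^4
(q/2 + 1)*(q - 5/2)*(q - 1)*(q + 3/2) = q^4/2 - 27*q^2/8 - 7*q/8 + 15/4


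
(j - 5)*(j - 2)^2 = j^3 - 9*j^2 + 24*j - 20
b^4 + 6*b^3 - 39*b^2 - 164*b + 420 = (b - 5)*(b - 2)*(b + 6)*(b + 7)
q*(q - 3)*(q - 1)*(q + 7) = q^4 + 3*q^3 - 25*q^2 + 21*q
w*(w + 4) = w^2 + 4*w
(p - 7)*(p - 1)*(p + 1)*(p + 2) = p^4 - 5*p^3 - 15*p^2 + 5*p + 14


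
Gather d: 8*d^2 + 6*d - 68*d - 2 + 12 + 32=8*d^2 - 62*d + 42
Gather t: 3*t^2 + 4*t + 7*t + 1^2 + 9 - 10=3*t^2 + 11*t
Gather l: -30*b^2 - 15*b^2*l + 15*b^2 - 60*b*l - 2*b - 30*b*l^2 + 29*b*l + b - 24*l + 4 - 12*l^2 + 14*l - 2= -15*b^2 - b + l^2*(-30*b - 12) + l*(-15*b^2 - 31*b - 10) + 2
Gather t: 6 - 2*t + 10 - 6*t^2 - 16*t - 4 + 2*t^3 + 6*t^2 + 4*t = 2*t^3 - 14*t + 12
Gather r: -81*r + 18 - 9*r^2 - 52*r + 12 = -9*r^2 - 133*r + 30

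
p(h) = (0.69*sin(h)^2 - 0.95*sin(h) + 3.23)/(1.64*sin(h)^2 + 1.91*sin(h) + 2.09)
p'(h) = (-3.28*sin(h)*cos(h) - 1.91*cos(h))*(0.69*sin(h)^2 - 0.95*sin(h) + 3.23)/(1.64*sin(h)^2 + 1.91*sin(h) + 2.09)^2 + (1.38*sin(h)*cos(h) - 0.95*cos(h))/(1.64*sin(h)^2 + 1.91*sin(h) + 2.09)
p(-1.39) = 2.69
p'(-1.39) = 0.12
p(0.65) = 0.76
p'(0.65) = -0.63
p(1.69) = 0.53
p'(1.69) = 0.05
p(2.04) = 0.58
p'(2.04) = 0.22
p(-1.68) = 2.68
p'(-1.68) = -0.08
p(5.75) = 2.52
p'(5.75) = -1.26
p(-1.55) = 2.68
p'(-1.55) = 0.02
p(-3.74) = 0.79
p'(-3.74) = 0.70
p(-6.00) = 1.10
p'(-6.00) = -1.28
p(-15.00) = 2.69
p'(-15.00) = 0.62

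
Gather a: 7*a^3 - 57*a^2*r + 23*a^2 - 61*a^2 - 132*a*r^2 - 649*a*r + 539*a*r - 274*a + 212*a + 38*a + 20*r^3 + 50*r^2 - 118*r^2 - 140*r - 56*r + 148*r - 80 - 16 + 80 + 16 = 7*a^3 + a^2*(-57*r - 38) + a*(-132*r^2 - 110*r - 24) + 20*r^3 - 68*r^2 - 48*r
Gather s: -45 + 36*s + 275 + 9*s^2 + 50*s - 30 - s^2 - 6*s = 8*s^2 + 80*s + 200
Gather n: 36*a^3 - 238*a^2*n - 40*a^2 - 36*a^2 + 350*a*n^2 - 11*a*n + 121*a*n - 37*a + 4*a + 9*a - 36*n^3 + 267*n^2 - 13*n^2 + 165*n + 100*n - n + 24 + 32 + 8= 36*a^3 - 76*a^2 - 24*a - 36*n^3 + n^2*(350*a + 254) + n*(-238*a^2 + 110*a + 264) + 64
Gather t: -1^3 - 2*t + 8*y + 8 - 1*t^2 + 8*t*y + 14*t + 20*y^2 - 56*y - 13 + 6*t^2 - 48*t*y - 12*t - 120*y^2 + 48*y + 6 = 5*t^2 - 40*t*y - 100*y^2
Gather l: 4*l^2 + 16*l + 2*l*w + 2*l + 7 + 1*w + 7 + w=4*l^2 + l*(2*w + 18) + 2*w + 14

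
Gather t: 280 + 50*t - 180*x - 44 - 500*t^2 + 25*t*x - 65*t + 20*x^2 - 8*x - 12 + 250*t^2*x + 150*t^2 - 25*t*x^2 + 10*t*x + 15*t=t^2*(250*x - 350) + t*(-25*x^2 + 35*x) + 20*x^2 - 188*x + 224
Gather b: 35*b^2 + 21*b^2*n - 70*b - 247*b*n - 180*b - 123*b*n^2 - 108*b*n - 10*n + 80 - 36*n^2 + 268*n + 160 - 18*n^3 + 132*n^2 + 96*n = b^2*(21*n + 35) + b*(-123*n^2 - 355*n - 250) - 18*n^3 + 96*n^2 + 354*n + 240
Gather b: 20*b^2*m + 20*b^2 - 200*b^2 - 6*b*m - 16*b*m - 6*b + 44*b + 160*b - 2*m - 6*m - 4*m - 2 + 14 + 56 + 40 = b^2*(20*m - 180) + b*(198 - 22*m) - 12*m + 108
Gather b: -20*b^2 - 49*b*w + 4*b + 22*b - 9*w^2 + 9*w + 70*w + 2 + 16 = -20*b^2 + b*(26 - 49*w) - 9*w^2 + 79*w + 18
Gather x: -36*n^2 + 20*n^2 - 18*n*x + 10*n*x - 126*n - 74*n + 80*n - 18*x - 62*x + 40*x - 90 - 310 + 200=-16*n^2 - 120*n + x*(-8*n - 40) - 200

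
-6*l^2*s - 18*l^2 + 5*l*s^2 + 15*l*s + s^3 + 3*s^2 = (-l + s)*(6*l + s)*(s + 3)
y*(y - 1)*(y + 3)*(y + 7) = y^4 + 9*y^3 + 11*y^2 - 21*y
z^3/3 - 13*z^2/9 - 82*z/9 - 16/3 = (z/3 + 1)*(z - 8)*(z + 2/3)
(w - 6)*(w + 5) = w^2 - w - 30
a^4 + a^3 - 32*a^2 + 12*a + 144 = (a - 4)*(a - 3)*(a + 2)*(a + 6)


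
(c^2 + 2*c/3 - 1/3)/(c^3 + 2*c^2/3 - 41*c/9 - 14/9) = 3*(3*c^2 + 2*c - 1)/(9*c^3 + 6*c^2 - 41*c - 14)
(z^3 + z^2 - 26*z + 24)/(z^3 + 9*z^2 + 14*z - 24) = (z - 4)/(z + 4)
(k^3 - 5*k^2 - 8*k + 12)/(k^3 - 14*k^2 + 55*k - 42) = (k + 2)/(k - 7)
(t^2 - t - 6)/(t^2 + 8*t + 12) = (t - 3)/(t + 6)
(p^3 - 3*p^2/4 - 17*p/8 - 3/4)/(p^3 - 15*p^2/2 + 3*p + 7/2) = (4*p^2 - 5*p - 6)/(4*(p^2 - 8*p + 7))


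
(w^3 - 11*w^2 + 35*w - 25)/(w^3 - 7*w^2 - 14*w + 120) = (w^2 - 6*w + 5)/(w^2 - 2*w - 24)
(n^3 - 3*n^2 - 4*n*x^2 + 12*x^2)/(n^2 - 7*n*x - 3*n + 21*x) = (-n^2 + 4*x^2)/(-n + 7*x)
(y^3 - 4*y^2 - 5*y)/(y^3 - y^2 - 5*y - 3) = y*(y - 5)/(y^2 - 2*y - 3)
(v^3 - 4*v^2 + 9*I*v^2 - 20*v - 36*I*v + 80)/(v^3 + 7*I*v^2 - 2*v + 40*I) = (v - 4)/(v - 2*I)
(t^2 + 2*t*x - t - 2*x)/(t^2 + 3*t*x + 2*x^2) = (t - 1)/(t + x)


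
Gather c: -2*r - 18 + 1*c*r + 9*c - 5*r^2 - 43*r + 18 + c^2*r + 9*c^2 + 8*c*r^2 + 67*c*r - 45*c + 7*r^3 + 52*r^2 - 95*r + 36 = c^2*(r + 9) + c*(8*r^2 + 68*r - 36) + 7*r^3 + 47*r^2 - 140*r + 36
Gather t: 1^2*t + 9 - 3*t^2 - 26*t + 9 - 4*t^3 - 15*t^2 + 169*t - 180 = -4*t^3 - 18*t^2 + 144*t - 162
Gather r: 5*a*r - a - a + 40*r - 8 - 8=-2*a + r*(5*a + 40) - 16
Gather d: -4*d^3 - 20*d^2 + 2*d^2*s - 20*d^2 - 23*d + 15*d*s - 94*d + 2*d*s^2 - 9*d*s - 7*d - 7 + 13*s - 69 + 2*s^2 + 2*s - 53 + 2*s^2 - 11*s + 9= -4*d^3 + d^2*(2*s - 40) + d*(2*s^2 + 6*s - 124) + 4*s^2 + 4*s - 120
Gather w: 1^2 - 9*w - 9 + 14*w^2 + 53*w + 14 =14*w^2 + 44*w + 6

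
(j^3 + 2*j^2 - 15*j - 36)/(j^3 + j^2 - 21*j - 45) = (j - 4)/(j - 5)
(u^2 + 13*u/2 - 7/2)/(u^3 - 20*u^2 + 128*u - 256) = (2*u^2 + 13*u - 7)/(2*(u^3 - 20*u^2 + 128*u - 256))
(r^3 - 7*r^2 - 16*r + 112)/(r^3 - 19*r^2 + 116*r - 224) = (r + 4)/(r - 8)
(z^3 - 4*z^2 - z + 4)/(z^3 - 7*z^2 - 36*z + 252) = (z^3 - 4*z^2 - z + 4)/(z^3 - 7*z^2 - 36*z + 252)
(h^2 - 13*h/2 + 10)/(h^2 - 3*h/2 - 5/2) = (h - 4)/(h + 1)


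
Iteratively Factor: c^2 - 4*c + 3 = (c - 1)*(c - 3)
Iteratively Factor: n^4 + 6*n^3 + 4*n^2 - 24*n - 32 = (n + 4)*(n^3 + 2*n^2 - 4*n - 8) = (n - 2)*(n + 4)*(n^2 + 4*n + 4) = (n - 2)*(n + 2)*(n + 4)*(n + 2)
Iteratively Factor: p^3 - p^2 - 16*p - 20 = (p + 2)*(p^2 - 3*p - 10) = (p + 2)^2*(p - 5)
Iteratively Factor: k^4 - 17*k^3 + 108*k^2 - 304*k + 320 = (k - 4)*(k^3 - 13*k^2 + 56*k - 80) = (k - 4)^2*(k^2 - 9*k + 20) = (k - 5)*(k - 4)^2*(k - 4)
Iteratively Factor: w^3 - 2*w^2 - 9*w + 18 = (w + 3)*(w^2 - 5*w + 6) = (w - 3)*(w + 3)*(w - 2)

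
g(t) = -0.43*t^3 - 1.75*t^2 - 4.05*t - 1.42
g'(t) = -1.29*t^2 - 3.5*t - 4.05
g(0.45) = -3.64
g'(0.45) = -5.89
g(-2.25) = 3.73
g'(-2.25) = -2.71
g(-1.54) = 2.24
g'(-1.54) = -1.72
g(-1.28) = 1.80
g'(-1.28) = -1.68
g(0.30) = -2.80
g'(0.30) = -5.22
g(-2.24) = 3.70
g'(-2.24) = -2.68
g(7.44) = -305.51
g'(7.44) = -101.50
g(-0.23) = -0.58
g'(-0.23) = -3.31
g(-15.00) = 1116.83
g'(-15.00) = -241.80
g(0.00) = -1.42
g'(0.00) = -4.05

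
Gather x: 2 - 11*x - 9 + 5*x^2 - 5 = 5*x^2 - 11*x - 12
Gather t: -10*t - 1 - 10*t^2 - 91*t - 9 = -10*t^2 - 101*t - 10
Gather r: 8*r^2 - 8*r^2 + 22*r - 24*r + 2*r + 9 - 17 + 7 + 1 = 0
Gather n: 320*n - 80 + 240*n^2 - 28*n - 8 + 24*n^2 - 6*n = 264*n^2 + 286*n - 88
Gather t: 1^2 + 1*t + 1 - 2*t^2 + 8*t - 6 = -2*t^2 + 9*t - 4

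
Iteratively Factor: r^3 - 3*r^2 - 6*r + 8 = (r + 2)*(r^2 - 5*r + 4) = (r - 4)*(r + 2)*(r - 1)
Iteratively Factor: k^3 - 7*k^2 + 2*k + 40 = (k - 5)*(k^2 - 2*k - 8) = (k - 5)*(k - 4)*(k + 2)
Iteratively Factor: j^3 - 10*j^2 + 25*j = (j - 5)*(j^2 - 5*j) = (j - 5)^2*(j)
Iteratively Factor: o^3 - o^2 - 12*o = (o - 4)*(o^2 + 3*o) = (o - 4)*(o + 3)*(o)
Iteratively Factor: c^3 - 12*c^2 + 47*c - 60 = (c - 3)*(c^2 - 9*c + 20) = (c - 5)*(c - 3)*(c - 4)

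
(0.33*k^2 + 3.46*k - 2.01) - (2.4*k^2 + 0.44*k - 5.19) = -2.07*k^2 + 3.02*k + 3.18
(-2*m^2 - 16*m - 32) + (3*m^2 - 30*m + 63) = m^2 - 46*m + 31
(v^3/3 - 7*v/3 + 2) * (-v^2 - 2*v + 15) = -v^5/3 - 2*v^4/3 + 22*v^3/3 + 8*v^2/3 - 39*v + 30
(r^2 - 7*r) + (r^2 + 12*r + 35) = 2*r^2 + 5*r + 35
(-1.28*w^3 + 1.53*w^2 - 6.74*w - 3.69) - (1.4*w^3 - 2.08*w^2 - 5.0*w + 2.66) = -2.68*w^3 + 3.61*w^2 - 1.74*w - 6.35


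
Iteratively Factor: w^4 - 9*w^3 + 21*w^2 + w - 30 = (w - 5)*(w^3 - 4*w^2 + w + 6) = (w - 5)*(w - 3)*(w^2 - w - 2) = (w - 5)*(w - 3)*(w - 2)*(w + 1)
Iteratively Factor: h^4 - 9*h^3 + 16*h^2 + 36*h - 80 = (h + 2)*(h^3 - 11*h^2 + 38*h - 40) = (h - 5)*(h + 2)*(h^2 - 6*h + 8) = (h - 5)*(h - 4)*(h + 2)*(h - 2)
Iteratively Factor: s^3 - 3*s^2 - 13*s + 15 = (s - 5)*(s^2 + 2*s - 3) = (s - 5)*(s - 1)*(s + 3)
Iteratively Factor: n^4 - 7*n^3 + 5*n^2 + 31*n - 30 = (n - 3)*(n^3 - 4*n^2 - 7*n + 10) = (n - 5)*(n - 3)*(n^2 + n - 2) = (n - 5)*(n - 3)*(n - 1)*(n + 2)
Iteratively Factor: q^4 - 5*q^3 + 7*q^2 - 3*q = (q - 3)*(q^3 - 2*q^2 + q) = q*(q - 3)*(q^2 - 2*q + 1) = q*(q - 3)*(q - 1)*(q - 1)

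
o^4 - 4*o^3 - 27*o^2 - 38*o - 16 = (o - 8)*(o + 1)^2*(o + 2)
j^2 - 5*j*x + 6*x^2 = (j - 3*x)*(j - 2*x)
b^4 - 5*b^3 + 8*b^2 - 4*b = b*(b - 2)^2*(b - 1)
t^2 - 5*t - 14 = (t - 7)*(t + 2)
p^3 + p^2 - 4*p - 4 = (p - 2)*(p + 1)*(p + 2)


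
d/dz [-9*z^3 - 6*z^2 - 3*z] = -27*z^2 - 12*z - 3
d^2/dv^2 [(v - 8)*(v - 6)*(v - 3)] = 6*v - 34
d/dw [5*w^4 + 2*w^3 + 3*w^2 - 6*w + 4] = 20*w^3 + 6*w^2 + 6*w - 6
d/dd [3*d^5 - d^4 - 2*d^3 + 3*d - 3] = 15*d^4 - 4*d^3 - 6*d^2 + 3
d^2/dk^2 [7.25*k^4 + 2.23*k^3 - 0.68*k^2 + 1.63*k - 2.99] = 87.0*k^2 + 13.38*k - 1.36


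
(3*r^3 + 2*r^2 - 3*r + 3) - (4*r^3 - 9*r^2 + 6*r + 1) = -r^3 + 11*r^2 - 9*r + 2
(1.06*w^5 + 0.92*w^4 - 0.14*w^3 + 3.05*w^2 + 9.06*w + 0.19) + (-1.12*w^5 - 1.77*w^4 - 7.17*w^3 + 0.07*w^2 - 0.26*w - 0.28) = -0.0600000000000001*w^5 - 0.85*w^4 - 7.31*w^3 + 3.12*w^2 + 8.8*w - 0.09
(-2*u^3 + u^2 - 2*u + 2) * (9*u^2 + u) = -18*u^5 + 7*u^4 - 17*u^3 + 16*u^2 + 2*u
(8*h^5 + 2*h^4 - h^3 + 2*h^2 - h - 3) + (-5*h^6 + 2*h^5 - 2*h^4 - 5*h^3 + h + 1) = -5*h^6 + 10*h^5 - 6*h^3 + 2*h^2 - 2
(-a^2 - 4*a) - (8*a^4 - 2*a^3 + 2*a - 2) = -8*a^4 + 2*a^3 - a^2 - 6*a + 2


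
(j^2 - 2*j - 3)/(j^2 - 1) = (j - 3)/(j - 1)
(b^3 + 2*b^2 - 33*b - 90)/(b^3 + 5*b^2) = 1 - 3/b - 18/b^2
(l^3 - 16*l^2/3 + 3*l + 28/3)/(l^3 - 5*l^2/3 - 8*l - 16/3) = (3*l - 7)/(3*l + 4)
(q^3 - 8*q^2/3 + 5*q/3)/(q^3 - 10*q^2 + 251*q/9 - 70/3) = 3*q*(q - 1)/(3*q^2 - 25*q + 42)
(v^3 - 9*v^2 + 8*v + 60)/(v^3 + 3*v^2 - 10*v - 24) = (v^2 - 11*v + 30)/(v^2 + v - 12)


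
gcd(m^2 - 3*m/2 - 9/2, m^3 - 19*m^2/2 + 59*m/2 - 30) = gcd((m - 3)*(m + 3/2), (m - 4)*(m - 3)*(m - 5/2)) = m - 3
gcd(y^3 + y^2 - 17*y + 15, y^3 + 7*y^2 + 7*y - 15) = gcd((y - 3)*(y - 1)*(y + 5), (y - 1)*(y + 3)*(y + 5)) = y^2 + 4*y - 5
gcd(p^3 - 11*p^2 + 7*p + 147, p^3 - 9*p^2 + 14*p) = p - 7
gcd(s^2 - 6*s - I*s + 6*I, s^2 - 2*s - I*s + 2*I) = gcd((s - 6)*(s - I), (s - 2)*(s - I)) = s - I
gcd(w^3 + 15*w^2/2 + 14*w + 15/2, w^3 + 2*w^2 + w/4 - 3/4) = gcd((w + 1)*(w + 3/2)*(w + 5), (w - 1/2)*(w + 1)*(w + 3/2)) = w^2 + 5*w/2 + 3/2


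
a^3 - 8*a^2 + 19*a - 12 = (a - 4)*(a - 3)*(a - 1)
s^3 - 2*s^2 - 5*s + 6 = (s - 3)*(s - 1)*(s + 2)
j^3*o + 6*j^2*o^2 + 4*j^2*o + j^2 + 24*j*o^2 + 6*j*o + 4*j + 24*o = (j + 4)*(j + 6*o)*(j*o + 1)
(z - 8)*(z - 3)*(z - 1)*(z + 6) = z^4 - 6*z^3 - 37*z^2 + 186*z - 144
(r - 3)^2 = r^2 - 6*r + 9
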